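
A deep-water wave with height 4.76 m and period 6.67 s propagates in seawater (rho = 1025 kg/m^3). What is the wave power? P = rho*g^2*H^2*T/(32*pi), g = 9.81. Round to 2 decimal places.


P = rho * g^2 * H^2 * T / (32 * pi)
P = 1025 * 9.81^2 * 4.76^2 * 6.67 / (32 * pi)
P = 1025 * 96.2361 * 22.6576 * 6.67 / 100.53096
P = 148286.55 W/m

148286.55


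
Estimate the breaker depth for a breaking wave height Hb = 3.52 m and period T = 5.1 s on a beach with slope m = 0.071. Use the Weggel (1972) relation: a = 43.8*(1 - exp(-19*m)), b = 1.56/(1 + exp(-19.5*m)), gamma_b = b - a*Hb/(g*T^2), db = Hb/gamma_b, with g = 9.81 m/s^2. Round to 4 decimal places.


a = 43.8 * (1 - exp(-19 * m))
exp(-19 * 0.071) = exp(-1.3490) = 0.259500
a = 43.8 * (1 - 0.259500) = 32.433916
b = 1.56 / (1 + exp(-19.5 * m))
exp(-19.5 * 0.071) = exp(-1.3845) = 0.250449
b = 1.56 / (1 + 0.250449) = 1.247552
Hb / (g * T^2) = 3.52 / (9.81 * 5.1^2) = 3.52 / 255.1581 = 0.01379537
gamma_b = b - a * Hb/(g*T^2) = 1.247552 - 32.433916 * 0.01379537 = 0.800114
db = Hb / gamma_b = 3.52 / 0.800114
db = 4.3994 m

4.3994


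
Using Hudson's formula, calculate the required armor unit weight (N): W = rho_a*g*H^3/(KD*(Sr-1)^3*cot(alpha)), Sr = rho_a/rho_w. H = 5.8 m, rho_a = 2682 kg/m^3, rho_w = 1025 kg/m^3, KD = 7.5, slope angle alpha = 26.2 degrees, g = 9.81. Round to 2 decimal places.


Sr = rho_a / rho_w = 2682 / 1025 = 2.616585
(Sr - 1) = 1.616585
(Sr - 1)^3 = 4.224701
cot(26.2) = 1 / tan(26.2) = 1 / 0.492061 = 2.032268
Numerator = 2682 * 9.81 * 5.8^3 = 5133478.6670
Denominator = 7.5 * 4.224701 * 2.032268 = 64.392939
W = 5133478.6670 / 64.392939
W = 79721.14 N

79721.14


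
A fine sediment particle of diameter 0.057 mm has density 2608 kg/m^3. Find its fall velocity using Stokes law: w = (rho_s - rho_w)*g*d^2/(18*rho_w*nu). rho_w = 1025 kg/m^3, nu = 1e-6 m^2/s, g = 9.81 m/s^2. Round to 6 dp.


w = (rho_s - rho_w) * g * d^2 / (18 * rho_w * nu)
d = 0.057 mm = 0.000057 m
rho_s - rho_w = 2608 - 1025 = 1583
Numerator = 1583 * 9.81 * (0.000057)^2 = 0.000050454468
Denominator = 18 * 1025 * 1e-6 = 0.018450
w = 0.002735 m/s

0.002735


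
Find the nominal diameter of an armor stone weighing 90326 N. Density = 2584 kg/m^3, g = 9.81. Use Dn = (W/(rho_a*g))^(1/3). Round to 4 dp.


V = W / (rho_a * g)
V = 90326 / (2584 * 9.81)
V = 90326 / 25349.04
V = 3.563291 m^3
Dn = V^(1/3) = 3.563291^(1/3)
Dn = 1.5274 m

1.5274


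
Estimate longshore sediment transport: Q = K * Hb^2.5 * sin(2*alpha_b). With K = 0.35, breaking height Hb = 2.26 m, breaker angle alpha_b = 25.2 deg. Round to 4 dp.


Q = K * Hb^2.5 * sin(2 * alpha_b)
Hb^2.5 = 2.26^2.5 = 7.678406
sin(2 * 25.2) = sin(50.4) = 0.770513
Q = 0.35 * 7.678406 * 0.770513
Q = 2.0707 m^3/s

2.0707


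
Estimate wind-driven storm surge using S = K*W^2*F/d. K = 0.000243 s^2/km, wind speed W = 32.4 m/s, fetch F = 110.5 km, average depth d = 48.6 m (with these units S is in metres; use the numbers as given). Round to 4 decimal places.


S = K * W^2 * F / d
W^2 = 32.4^2 = 1049.76
S = 0.000243 * 1049.76 * 110.5 / 48.6
Numerator = 0.000243 * 1049.76 * 110.5 = 28.187631
S = 28.187631 / 48.6 = 0.5800 m

0.5800


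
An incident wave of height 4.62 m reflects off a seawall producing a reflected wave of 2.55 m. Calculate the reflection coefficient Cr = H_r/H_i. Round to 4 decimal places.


Cr = H_r / H_i
Cr = 2.55 / 4.62
Cr = 0.5519

0.5519


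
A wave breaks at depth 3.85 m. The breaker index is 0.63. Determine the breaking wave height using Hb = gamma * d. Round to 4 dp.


Hb = gamma * d
Hb = 0.63 * 3.85
Hb = 2.4255 m

2.4255


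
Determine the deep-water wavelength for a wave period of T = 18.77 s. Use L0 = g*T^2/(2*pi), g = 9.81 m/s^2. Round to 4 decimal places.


L0 = g * T^2 / (2 * pi)
L0 = 9.81 * 18.77^2 / (2 * pi)
L0 = 9.81 * 352.3129 / 6.28319
L0 = 3456.1895 / 6.28319
L0 = 550.0697 m

550.0697


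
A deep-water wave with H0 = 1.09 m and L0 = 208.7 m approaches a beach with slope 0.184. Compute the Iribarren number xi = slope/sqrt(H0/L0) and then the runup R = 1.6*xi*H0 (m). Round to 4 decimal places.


xi = slope / sqrt(H0/L0)
H0/L0 = 1.09/208.7 = 0.005223
sqrt(0.005223) = 0.072269
xi = 0.184 / 0.072269 = 2.546043
R = 1.6 * xi * H0 = 1.6 * 2.546043 * 1.09
R = 4.4403 m

4.4403


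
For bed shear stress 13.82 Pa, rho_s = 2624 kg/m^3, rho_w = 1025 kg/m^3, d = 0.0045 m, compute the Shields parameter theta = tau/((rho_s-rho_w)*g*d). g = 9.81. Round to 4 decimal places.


theta = tau / ((rho_s - rho_w) * g * d)
rho_s - rho_w = 2624 - 1025 = 1599
Denominator = 1599 * 9.81 * 0.0045 = 70.587855
theta = 13.82 / 70.587855
theta = 0.1958

0.1958


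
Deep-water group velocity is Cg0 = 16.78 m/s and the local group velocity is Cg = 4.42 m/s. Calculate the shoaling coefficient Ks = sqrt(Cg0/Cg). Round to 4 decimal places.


Ks = sqrt(Cg0 / Cg)
Ks = sqrt(16.78 / 4.42)
Ks = sqrt(3.7964)
Ks = 1.9484

1.9484


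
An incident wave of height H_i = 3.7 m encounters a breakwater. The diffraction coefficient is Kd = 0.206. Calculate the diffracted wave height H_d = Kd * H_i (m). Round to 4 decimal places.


H_d = Kd * H_i
H_d = 0.206 * 3.7
H_d = 0.7622 m

0.7622


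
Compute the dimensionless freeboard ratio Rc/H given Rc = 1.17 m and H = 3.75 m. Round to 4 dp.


Relative freeboard = Rc / H
= 1.17 / 3.75
= 0.3120

0.3120


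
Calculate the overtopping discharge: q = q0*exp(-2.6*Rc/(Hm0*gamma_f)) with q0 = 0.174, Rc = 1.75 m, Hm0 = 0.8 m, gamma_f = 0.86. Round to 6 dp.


q = q0 * exp(-2.6 * Rc / (Hm0 * gamma_f))
Exponent = -2.6 * 1.75 / (0.8 * 0.86)
= -2.6 * 1.75 / 0.6880
= -6.613372
exp(-6.613372) = 0.001342
q = 0.174 * 0.001342
q = 0.000234 m^3/s/m

0.000234


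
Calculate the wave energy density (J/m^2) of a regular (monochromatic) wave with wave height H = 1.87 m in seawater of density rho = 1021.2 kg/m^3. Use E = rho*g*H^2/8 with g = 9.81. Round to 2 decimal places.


E = (1/8) * rho * g * H^2
E = (1/8) * 1021.2 * 9.81 * 1.87^2
E = 0.125 * 1021.2 * 9.81 * 3.4969
E = 4378.98 J/m^2

4378.98


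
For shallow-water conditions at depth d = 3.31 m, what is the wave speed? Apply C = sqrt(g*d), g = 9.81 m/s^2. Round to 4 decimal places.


Using the shallow-water approximation:
C = sqrt(g * d) = sqrt(9.81 * 3.31)
C = sqrt(32.4711)
C = 5.6983 m/s

5.6983


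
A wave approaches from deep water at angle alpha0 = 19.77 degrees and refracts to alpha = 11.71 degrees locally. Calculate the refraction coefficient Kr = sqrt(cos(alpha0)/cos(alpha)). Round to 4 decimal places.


Kr = sqrt(cos(alpha0) / cos(alpha))
cos(19.77) = 0.941058
cos(11.71) = 0.979187
Kr = sqrt(0.941058 / 0.979187)
Kr = sqrt(0.961060)
Kr = 0.9803

0.9803


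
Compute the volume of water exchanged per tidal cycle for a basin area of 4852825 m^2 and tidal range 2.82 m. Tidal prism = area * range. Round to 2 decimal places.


Tidal prism = Area * Tidal range
P = 4852825 * 2.82
P = 13684966.50 m^3

13684966.50


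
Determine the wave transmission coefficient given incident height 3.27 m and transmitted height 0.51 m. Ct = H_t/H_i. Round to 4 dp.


Ct = H_t / H_i
Ct = 0.51 / 3.27
Ct = 0.1560

0.1560


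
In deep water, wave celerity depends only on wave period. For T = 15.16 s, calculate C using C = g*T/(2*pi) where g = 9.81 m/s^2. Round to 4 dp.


We use the deep-water celerity formula:
C = g * T / (2 * pi)
C = 9.81 * 15.16 / (2 * 3.14159...)
C = 148.719600 / 6.283185
C = 23.6695 m/s

23.6695


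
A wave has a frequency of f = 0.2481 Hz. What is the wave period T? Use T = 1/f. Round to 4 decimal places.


T = 1 / f
T = 1 / 0.2481
T = 4.0306 s

4.0306


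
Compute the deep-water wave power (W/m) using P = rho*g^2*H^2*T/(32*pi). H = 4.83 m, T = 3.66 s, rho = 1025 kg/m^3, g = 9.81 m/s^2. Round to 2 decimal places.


P = rho * g^2 * H^2 * T / (32 * pi)
P = 1025 * 9.81^2 * 4.83^2 * 3.66 / (32 * pi)
P = 1025 * 96.2361 * 23.3289 * 3.66 / 100.53096
P = 83779.43 W/m

83779.43


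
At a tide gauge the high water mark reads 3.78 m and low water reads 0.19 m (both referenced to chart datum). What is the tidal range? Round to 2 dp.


Tidal range = High water - Low water
Tidal range = 3.78 - (0.19)
Tidal range = 3.59 m

3.59


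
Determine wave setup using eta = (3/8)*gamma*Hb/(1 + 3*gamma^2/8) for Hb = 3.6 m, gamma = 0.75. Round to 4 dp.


eta = (3/8) * gamma * Hb / (1 + 3*gamma^2/8)
Numerator = (3/8) * 0.75 * 3.6 = 1.012500
Denominator = 1 + 3*0.75^2/8 = 1 + 0.210938 = 1.210938
eta = 1.012500 / 1.210938
eta = 0.8361 m

0.8361


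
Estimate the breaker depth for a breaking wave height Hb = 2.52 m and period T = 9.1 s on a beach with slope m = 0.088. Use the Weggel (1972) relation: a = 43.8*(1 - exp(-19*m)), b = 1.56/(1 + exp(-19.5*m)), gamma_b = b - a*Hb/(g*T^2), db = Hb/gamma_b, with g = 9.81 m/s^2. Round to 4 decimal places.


a = 43.8 * (1 - exp(-19 * m))
exp(-19 * 0.088) = exp(-1.6720) = 0.187871
a = 43.8 * (1 - 0.187871) = 35.571252
b = 1.56 / (1 + exp(-19.5 * m))
exp(-19.5 * 0.088) = exp(-1.7160) = 0.179784
b = 1.56 / (1 + 0.179784) = 1.322276
Hb / (g * T^2) = 2.52 / (9.81 * 9.1^2) = 2.52 / 812.3661 = 0.00310205
gamma_b = b - a * Hb/(g*T^2) = 1.322276 - 35.571252 * 0.00310205 = 1.211932
db = Hb / gamma_b = 2.52 / 1.211932
db = 2.0793 m

2.0793


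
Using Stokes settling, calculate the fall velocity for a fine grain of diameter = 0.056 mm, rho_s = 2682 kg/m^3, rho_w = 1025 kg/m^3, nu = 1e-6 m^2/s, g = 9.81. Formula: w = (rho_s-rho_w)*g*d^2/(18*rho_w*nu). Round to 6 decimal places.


w = (rho_s - rho_w) * g * d^2 / (18 * rho_w * nu)
d = 0.056 mm = 0.000056 m
rho_s - rho_w = 2682 - 1025 = 1657
Numerator = 1657 * 9.81 * (0.000056)^2 = 0.000050976213
Denominator = 18 * 1025 * 1e-6 = 0.018450
w = 0.002763 m/s

0.002763


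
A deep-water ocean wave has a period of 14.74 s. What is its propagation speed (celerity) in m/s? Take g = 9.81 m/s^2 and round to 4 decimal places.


We use the deep-water celerity formula:
C = g * T / (2 * pi)
C = 9.81 * 14.74 / (2 * 3.14159...)
C = 144.599400 / 6.283185
C = 23.0137 m/s

23.0137


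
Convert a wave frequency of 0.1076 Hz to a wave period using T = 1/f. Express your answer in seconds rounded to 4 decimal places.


T = 1 / f
T = 1 / 0.1076
T = 9.2937 s

9.2937


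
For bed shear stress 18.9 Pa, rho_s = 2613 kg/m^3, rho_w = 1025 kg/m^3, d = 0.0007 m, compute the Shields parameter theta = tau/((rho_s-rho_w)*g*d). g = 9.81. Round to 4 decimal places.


theta = tau / ((rho_s - rho_w) * g * d)
rho_s - rho_w = 2613 - 1025 = 1588
Denominator = 1588 * 9.81 * 0.0007 = 10.904796
theta = 18.9 / 10.904796
theta = 1.7332

1.7332


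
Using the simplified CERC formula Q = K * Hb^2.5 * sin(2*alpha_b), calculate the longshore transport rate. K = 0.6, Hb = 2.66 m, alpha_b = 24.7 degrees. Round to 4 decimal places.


Q = K * Hb^2.5 * sin(2 * alpha_b)
Hb^2.5 = 2.66^2.5 = 11.539954
sin(2 * 24.7) = sin(49.4) = 0.759271
Q = 0.6 * 11.539954 * 0.759271
Q = 5.2572 m^3/s

5.2572


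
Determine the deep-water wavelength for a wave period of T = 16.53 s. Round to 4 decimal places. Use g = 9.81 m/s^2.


L0 = g * T^2 / (2 * pi)
L0 = 9.81 * 16.53^2 / (2 * pi)
L0 = 9.81 * 273.2409 / 6.28319
L0 = 2680.4932 / 6.28319
L0 = 426.6137 m

426.6137


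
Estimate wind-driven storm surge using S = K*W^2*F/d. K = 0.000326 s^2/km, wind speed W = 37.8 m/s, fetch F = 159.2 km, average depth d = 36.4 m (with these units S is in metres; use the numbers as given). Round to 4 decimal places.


S = K * W^2 * F / d
W^2 = 37.8^2 = 1428.84
S = 0.000326 * 1428.84 * 159.2 / 36.4
Numerator = 0.000326 * 1428.84 * 159.2 = 74.155653
S = 74.155653 / 36.4 = 2.0372 m

2.0372


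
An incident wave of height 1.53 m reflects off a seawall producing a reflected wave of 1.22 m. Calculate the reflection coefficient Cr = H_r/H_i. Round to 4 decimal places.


Cr = H_r / H_i
Cr = 1.22 / 1.53
Cr = 0.7974

0.7974


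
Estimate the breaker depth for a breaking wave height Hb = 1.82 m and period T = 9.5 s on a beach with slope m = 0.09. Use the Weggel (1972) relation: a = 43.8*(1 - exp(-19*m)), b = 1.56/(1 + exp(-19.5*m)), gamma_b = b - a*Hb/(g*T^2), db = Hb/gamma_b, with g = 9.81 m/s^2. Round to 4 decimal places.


a = 43.8 * (1 - exp(-19 * m))
exp(-19 * 0.09) = exp(-1.7100) = 0.180866
a = 43.8 * (1 - 0.180866) = 35.878078
b = 1.56 / (1 + exp(-19.5 * m))
exp(-19.5 * 0.09) = exp(-1.7550) = 0.172907
b = 1.56 / (1 + 0.172907) = 1.330028
Hb / (g * T^2) = 1.82 / (9.81 * 9.5^2) = 1.82 / 885.3525 = 0.00205568
gamma_b = b - a * Hb/(g*T^2) = 1.330028 - 35.878078 * 0.00205568 = 1.256275
db = Hb / gamma_b = 1.82 / 1.256275
db = 1.4487 m

1.4487


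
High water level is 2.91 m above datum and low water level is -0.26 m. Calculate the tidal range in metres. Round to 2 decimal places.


Tidal range = High water - Low water
Tidal range = 2.91 - (-0.26)
Tidal range = 3.17 m

3.17


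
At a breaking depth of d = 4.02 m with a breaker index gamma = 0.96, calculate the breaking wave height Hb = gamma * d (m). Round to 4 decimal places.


Hb = gamma * d
Hb = 0.96 * 4.02
Hb = 3.8592 m

3.8592


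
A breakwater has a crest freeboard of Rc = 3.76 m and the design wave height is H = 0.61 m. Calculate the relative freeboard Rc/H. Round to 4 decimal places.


Relative freeboard = Rc / H
= 3.76 / 0.61
= 6.1639

6.1639


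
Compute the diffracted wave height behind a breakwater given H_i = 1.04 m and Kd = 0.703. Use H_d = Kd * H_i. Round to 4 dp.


H_d = Kd * H_i
H_d = 0.703 * 1.04
H_d = 0.7311 m

0.7311


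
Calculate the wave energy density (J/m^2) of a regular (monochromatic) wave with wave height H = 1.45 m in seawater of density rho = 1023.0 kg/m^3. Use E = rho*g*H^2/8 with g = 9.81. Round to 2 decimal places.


E = (1/8) * rho * g * H^2
E = (1/8) * 1023.0 * 9.81 * 1.45^2
E = 0.125 * 1023.0 * 9.81 * 2.1025
E = 2637.49 J/m^2

2637.49


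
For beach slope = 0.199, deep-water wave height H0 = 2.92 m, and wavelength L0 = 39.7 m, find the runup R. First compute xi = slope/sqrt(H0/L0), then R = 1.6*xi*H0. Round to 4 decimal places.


xi = slope / sqrt(H0/L0)
H0/L0 = 2.92/39.7 = 0.073552
sqrt(0.073552) = 0.271204
xi = 0.199 / 0.271204 = 0.733765
R = 1.6 * xi * H0 = 1.6 * 0.733765 * 2.92
R = 3.4281 m

3.4281


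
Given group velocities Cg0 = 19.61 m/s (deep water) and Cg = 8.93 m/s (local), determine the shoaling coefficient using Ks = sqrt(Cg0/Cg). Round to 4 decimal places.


Ks = sqrt(Cg0 / Cg)
Ks = sqrt(19.61 / 8.93)
Ks = sqrt(2.1960)
Ks = 1.4819

1.4819


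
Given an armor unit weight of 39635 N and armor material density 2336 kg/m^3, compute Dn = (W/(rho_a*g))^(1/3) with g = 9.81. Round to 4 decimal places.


V = W / (rho_a * g)
V = 39635 / (2336 * 9.81)
V = 39635 / 22916.16
V = 1.729566 m^3
Dn = V^(1/3) = 1.729566^(1/3)
Dn = 1.2004 m

1.2004


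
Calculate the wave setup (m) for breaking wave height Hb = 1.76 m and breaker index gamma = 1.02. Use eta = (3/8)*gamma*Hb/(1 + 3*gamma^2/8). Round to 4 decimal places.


eta = (3/8) * gamma * Hb / (1 + 3*gamma^2/8)
Numerator = (3/8) * 1.02 * 1.76 = 0.673200
Denominator = 1 + 3*1.02^2/8 = 1 + 0.390150 = 1.390150
eta = 0.673200 / 1.390150
eta = 0.4843 m

0.4843


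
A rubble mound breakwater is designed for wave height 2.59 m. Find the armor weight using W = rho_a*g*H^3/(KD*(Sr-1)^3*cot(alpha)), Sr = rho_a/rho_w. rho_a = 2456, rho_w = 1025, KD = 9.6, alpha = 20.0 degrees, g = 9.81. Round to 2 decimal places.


Sr = rho_a / rho_w = 2456 / 1025 = 2.396098
(Sr - 1) = 1.396098
(Sr - 1)^3 = 2.721118
cot(20.0) = 1 / tan(20.0) = 1 / 0.363970 = 2.747477
Numerator = 2456 * 9.81 * 2.59^3 = 418597.5307
Denominator = 9.6 * 2.721118 * 2.747477 = 71.771607
W = 418597.5307 / 71.771607
W = 5832.36 N

5832.36


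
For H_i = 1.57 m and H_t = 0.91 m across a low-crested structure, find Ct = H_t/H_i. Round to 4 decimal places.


Ct = H_t / H_i
Ct = 0.91 / 1.57
Ct = 0.5796

0.5796


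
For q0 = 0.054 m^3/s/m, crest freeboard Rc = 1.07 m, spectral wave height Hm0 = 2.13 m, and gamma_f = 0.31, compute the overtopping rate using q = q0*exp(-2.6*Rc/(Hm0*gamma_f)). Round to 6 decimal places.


q = q0 * exp(-2.6 * Rc / (Hm0 * gamma_f))
Exponent = -2.6 * 1.07 / (2.13 * 0.31)
= -2.6 * 1.07 / 0.6603
= -4.213236
exp(-4.213236) = 0.014798
q = 0.054 * 0.014798
q = 0.000799 m^3/s/m

0.000799


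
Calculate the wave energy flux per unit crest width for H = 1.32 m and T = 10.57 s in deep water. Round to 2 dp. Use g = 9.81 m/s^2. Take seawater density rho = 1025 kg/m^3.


P = rho * g^2 * H^2 * T / (32 * pi)
P = 1025 * 9.81^2 * 1.32^2 * 10.57 / (32 * pi)
P = 1025 * 96.2361 * 1.7424 * 10.57 / 100.53096
P = 18071.11 W/m

18071.11


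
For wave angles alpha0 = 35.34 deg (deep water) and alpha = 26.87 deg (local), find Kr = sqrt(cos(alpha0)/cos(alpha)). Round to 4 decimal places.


Kr = sqrt(cos(alpha0) / cos(alpha))
cos(35.34) = 0.815734
cos(26.87) = 0.892034
Kr = sqrt(0.815734 / 0.892034)
Kr = sqrt(0.914465)
Kr = 0.9563

0.9563


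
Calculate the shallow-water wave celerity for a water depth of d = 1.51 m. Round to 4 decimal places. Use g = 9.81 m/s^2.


Using the shallow-water approximation:
C = sqrt(g * d) = sqrt(9.81 * 1.51)
C = sqrt(14.8131)
C = 3.8488 m/s

3.8488


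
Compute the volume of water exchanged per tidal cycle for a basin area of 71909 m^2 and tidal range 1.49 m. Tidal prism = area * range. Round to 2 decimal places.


Tidal prism = Area * Tidal range
P = 71909 * 1.49
P = 107144.41 m^3

107144.41


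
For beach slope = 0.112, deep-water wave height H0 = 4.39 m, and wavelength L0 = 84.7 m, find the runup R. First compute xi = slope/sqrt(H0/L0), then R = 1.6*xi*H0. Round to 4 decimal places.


xi = slope / sqrt(H0/L0)
H0/L0 = 4.39/84.7 = 0.051830
sqrt(0.051830) = 0.227662
xi = 0.112 / 0.227662 = 0.491957
R = 1.6 * xi * H0 = 1.6 * 0.491957 * 4.39
R = 3.4555 m

3.4555


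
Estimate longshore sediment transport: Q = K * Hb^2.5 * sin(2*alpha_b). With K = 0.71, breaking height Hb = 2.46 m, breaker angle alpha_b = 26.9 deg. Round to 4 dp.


Q = K * Hb^2.5 * sin(2 * alpha_b)
Hb^2.5 = 2.46^2.5 = 9.491564
sin(2 * 26.9) = sin(53.8) = 0.806960
Q = 0.71 * 9.491564 * 0.806960
Q = 5.4381 m^3/s

5.4381


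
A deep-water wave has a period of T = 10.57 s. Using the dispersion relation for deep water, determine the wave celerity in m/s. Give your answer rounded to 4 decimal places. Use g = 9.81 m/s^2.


We use the deep-water celerity formula:
C = g * T / (2 * pi)
C = 9.81 * 10.57 / (2 * 3.14159...)
C = 103.691700 / 6.283185
C = 16.5030 m/s

16.5030


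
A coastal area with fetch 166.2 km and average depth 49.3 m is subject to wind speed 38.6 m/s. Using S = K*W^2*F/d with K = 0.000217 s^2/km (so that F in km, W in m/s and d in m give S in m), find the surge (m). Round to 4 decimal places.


S = K * W^2 * F / d
W^2 = 38.6^2 = 1489.96
S = 0.000217 * 1489.96 * 166.2 / 49.3
Numerator = 0.000217 * 1489.96 * 166.2 = 53.736003
S = 53.736003 / 49.3 = 1.0900 m

1.0900


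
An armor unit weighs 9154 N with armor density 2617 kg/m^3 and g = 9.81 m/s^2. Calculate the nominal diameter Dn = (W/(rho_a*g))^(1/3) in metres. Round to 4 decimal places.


V = W / (rho_a * g)
V = 9154 / (2617 * 9.81)
V = 9154 / 25672.77
V = 0.356565 m^3
Dn = V^(1/3) = 0.356565^(1/3)
Dn = 0.7091 m

0.7091


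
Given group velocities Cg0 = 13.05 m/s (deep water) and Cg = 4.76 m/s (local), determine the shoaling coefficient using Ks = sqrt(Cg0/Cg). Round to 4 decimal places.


Ks = sqrt(Cg0 / Cg)
Ks = sqrt(13.05 / 4.76)
Ks = sqrt(2.7416)
Ks = 1.6558

1.6558


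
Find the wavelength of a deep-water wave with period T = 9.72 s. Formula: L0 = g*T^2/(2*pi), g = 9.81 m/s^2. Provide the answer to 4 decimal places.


L0 = g * T^2 / (2 * pi)
L0 = 9.81 * 9.72^2 / (2 * pi)
L0 = 9.81 * 94.4784 / 6.28319
L0 = 926.8331 / 6.28319
L0 = 147.5101 m

147.5101


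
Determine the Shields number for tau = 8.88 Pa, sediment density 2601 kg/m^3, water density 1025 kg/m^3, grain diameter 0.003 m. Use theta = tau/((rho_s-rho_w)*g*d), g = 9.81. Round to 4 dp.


theta = tau / ((rho_s - rho_w) * g * d)
rho_s - rho_w = 2601 - 1025 = 1576
Denominator = 1576 * 9.81 * 0.003 = 46.381680
theta = 8.88 / 46.381680
theta = 0.1915

0.1915


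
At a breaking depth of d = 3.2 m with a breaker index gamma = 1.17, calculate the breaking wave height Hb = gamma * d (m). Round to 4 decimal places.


Hb = gamma * d
Hb = 1.17 * 3.2
Hb = 3.7440 m

3.7440


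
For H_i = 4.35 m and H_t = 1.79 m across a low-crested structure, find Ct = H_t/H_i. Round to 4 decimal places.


Ct = H_t / H_i
Ct = 1.79 / 4.35
Ct = 0.4115

0.4115


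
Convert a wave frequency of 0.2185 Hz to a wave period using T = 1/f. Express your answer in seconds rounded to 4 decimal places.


T = 1 / f
T = 1 / 0.2185
T = 4.5767 s

4.5767


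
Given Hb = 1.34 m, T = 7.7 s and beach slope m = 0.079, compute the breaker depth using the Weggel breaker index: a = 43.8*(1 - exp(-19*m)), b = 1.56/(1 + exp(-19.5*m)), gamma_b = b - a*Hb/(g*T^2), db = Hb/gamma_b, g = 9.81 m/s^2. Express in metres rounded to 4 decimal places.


a = 43.8 * (1 - exp(-19 * m))
exp(-19 * 0.079) = exp(-1.5010) = 0.222907
a = 43.8 * (1 - 0.222907) = 34.036667
b = 1.56 / (1 + exp(-19.5 * m))
exp(-19.5 * 0.079) = exp(-1.5405) = 0.214274
b = 1.56 / (1 + 0.214274) = 1.284718
Hb / (g * T^2) = 1.34 / (9.81 * 7.7^2) = 1.34 / 581.6349 = 0.00230385
gamma_b = b - a * Hb/(g*T^2) = 1.284718 - 34.036667 * 0.00230385 = 1.206303
db = Hb / gamma_b = 1.34 / 1.206303
db = 1.1108 m

1.1108


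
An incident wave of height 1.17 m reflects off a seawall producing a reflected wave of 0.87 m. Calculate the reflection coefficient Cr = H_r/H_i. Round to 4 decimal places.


Cr = H_r / H_i
Cr = 0.87 / 1.17
Cr = 0.7436

0.7436


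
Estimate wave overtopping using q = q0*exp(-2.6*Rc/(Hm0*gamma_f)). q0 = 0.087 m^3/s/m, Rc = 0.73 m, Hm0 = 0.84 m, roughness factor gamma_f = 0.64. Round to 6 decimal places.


q = q0 * exp(-2.6 * Rc / (Hm0 * gamma_f))
Exponent = -2.6 * 0.73 / (0.84 * 0.64)
= -2.6 * 0.73 / 0.5376
= -3.530506
exp(-3.530506) = 0.029290
q = 0.087 * 0.029290
q = 0.002548 m^3/s/m

0.002548


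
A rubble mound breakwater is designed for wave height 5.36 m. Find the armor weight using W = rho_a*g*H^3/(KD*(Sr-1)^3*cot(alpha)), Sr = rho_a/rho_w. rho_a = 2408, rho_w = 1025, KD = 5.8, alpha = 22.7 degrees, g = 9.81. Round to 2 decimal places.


Sr = rho_a / rho_w = 2408 / 1025 = 2.349268
(Sr - 1) = 1.349268
(Sr - 1)^3 = 2.456377
cot(22.7) = 1 / tan(22.7) = 1 / 0.418309 = 2.390577
Numerator = 2408 * 9.81 * 5.36^3 = 3637641.1915
Denominator = 5.8 * 2.456377 * 2.390577 = 34.058512
W = 3637641.1915 / 34.058512
W = 106805.64 N

106805.64


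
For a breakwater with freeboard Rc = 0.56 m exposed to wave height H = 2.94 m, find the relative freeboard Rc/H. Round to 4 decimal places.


Relative freeboard = Rc / H
= 0.56 / 2.94
= 0.1905

0.1905


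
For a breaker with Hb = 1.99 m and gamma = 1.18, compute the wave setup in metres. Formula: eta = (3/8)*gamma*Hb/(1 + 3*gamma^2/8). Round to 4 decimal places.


eta = (3/8) * gamma * Hb / (1 + 3*gamma^2/8)
Numerator = (3/8) * 1.18 * 1.99 = 0.880575
Denominator = 1 + 3*1.18^2/8 = 1 + 0.522150 = 1.522150
eta = 0.880575 / 1.522150
eta = 0.5785 m

0.5785


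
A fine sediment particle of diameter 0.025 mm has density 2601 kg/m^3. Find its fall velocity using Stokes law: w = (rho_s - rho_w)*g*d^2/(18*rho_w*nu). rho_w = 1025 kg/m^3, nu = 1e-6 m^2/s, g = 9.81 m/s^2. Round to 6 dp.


w = (rho_s - rho_w) * g * d^2 / (18 * rho_w * nu)
d = 0.025 mm = 0.000025 m
rho_s - rho_w = 2601 - 1025 = 1576
Numerator = 1576 * 9.81 * (0.000025)^2 = 0.000009662850
Denominator = 18 * 1025 * 1e-6 = 0.018450
w = 0.000524 m/s

0.000524


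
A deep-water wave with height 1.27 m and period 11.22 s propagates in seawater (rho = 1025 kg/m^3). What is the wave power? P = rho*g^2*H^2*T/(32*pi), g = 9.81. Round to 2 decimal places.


P = rho * g^2 * H^2 * T / (32 * pi)
P = 1025 * 9.81^2 * 1.27^2 * 11.22 / (32 * pi)
P = 1025 * 96.2361 * 1.6129 * 11.22 / 100.53096
P = 17756.70 W/m

17756.70


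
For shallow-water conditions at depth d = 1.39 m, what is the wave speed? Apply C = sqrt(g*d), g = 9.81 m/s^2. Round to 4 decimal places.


Using the shallow-water approximation:
C = sqrt(g * d) = sqrt(9.81 * 1.39)
C = sqrt(13.6359)
C = 3.6927 m/s

3.6927


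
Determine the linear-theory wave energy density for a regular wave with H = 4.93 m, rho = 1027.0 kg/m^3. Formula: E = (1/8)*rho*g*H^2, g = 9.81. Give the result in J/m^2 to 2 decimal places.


E = (1/8) * rho * g * H^2
E = (1/8) * 1027.0 * 9.81 * 4.93^2
E = 0.125 * 1027.0 * 9.81 * 24.3049
E = 30608.59 J/m^2

30608.59


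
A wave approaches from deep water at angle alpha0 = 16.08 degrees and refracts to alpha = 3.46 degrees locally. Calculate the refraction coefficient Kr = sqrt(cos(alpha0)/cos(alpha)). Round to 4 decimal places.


Kr = sqrt(cos(alpha0) / cos(alpha))
cos(16.08) = 0.960876
cos(3.46) = 0.998177
Kr = sqrt(0.960876 / 0.998177)
Kr = sqrt(0.962631)
Kr = 0.9811

0.9811


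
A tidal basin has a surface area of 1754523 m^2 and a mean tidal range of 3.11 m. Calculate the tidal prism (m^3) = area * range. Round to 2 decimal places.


Tidal prism = Area * Tidal range
P = 1754523 * 3.11
P = 5456566.53 m^3

5456566.53


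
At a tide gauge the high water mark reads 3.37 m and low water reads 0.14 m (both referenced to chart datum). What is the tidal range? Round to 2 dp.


Tidal range = High water - Low water
Tidal range = 3.37 - (0.14)
Tidal range = 3.23 m

3.23


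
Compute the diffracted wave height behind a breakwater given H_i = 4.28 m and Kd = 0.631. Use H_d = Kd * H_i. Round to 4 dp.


H_d = Kd * H_i
H_d = 0.631 * 4.28
H_d = 2.7007 m

2.7007


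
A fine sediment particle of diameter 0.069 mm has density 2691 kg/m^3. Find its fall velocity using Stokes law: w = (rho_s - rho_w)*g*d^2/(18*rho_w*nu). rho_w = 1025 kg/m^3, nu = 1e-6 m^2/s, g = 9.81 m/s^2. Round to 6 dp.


w = (rho_s - rho_w) * g * d^2 / (18 * rho_w * nu)
d = 0.069 mm = 0.000069 m
rho_s - rho_w = 2691 - 1025 = 1666
Numerator = 1666 * 9.81 * (0.000069)^2 = 0.000077811213
Denominator = 18 * 1025 * 1e-6 = 0.018450
w = 0.004217 m/s

0.004217


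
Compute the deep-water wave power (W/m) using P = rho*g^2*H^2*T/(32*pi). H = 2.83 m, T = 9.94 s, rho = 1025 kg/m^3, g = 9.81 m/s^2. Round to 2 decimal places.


P = rho * g^2 * H^2 * T / (32 * pi)
P = 1025 * 9.81^2 * 2.83^2 * 9.94 / (32 * pi)
P = 1025 * 96.2361 * 8.0089 * 9.94 / 100.53096
P = 78112.63 W/m

78112.63


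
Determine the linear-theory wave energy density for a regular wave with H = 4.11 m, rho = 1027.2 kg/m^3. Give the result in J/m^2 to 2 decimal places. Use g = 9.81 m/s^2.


E = (1/8) * rho * g * H^2
E = (1/8) * 1027.2 * 9.81 * 4.11^2
E = 0.125 * 1027.2 * 9.81 * 16.8921
E = 21277.36 J/m^2

21277.36


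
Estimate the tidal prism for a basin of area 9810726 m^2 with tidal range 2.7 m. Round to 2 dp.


Tidal prism = Area * Tidal range
P = 9810726 * 2.7
P = 26488960.20 m^3

26488960.20


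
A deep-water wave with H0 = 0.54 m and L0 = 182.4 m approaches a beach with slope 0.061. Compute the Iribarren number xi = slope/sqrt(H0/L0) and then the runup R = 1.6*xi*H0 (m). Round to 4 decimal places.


xi = slope / sqrt(H0/L0)
H0/L0 = 0.54/182.4 = 0.002961
sqrt(0.002961) = 0.054411
xi = 0.061 / 0.054411 = 1.121103
R = 1.6 * xi * H0 = 1.6 * 1.121103 * 0.54
R = 0.9686 m

0.9686


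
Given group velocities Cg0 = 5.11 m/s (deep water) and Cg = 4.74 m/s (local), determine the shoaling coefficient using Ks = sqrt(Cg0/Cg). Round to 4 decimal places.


Ks = sqrt(Cg0 / Cg)
Ks = sqrt(5.11 / 4.74)
Ks = sqrt(1.0781)
Ks = 1.0383

1.0383


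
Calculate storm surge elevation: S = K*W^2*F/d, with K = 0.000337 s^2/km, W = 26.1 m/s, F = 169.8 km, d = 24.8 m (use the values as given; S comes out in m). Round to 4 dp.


S = K * W^2 * F / d
W^2 = 26.1^2 = 681.21
S = 0.000337 * 681.21 * 169.8 / 24.8
Numerator = 0.000337 * 681.21 * 169.8 = 38.980607
S = 38.980607 / 24.8 = 1.5718 m

1.5718


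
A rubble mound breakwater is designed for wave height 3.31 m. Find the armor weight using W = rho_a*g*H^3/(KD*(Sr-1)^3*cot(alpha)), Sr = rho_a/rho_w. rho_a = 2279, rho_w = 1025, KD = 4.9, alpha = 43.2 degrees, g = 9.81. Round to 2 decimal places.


Sr = rho_a / rho_w = 2279 / 1025 = 2.223415
(Sr - 1) = 1.223415
(Sr - 1)^3 = 1.831138
cot(43.2) = 1 / tan(43.2) = 1 / 0.939063 = 1.064892
Numerator = 2279 * 9.81 * 3.31^3 = 810769.3340
Denominator = 4.9 * 1.831138 * 1.064892 = 9.554822
W = 810769.3340 / 9.554822
W = 84854.47 N

84854.47


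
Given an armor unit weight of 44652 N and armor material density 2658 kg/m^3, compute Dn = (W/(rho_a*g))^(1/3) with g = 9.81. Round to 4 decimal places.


V = W / (rho_a * g)
V = 44652 / (2658 * 9.81)
V = 44652 / 26074.98
V = 1.712446 m^3
Dn = V^(1/3) = 1.712446^(1/3)
Dn = 1.1964 m

1.1964


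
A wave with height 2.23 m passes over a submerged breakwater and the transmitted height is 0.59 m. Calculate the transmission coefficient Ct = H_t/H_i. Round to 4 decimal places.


Ct = H_t / H_i
Ct = 0.59 / 2.23
Ct = 0.2646

0.2646


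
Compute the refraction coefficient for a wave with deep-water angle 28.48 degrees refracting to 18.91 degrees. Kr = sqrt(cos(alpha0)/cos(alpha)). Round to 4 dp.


Kr = sqrt(cos(alpha0) / cos(alpha))
cos(28.48) = 0.878984
cos(18.91) = 0.946029
Kr = sqrt(0.878984 / 0.946029)
Kr = sqrt(0.929130)
Kr = 0.9639

0.9639


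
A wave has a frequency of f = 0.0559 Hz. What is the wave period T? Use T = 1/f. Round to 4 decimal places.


T = 1 / f
T = 1 / 0.0559
T = 17.8891 s

17.8891


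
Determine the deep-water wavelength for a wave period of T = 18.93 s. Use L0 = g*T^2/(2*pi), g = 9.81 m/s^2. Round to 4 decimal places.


L0 = g * T^2 / (2 * pi)
L0 = 9.81 * 18.93^2 / (2 * pi)
L0 = 9.81 * 358.3449 / 6.28319
L0 = 3515.3635 / 6.28319
L0 = 559.4875 m

559.4875


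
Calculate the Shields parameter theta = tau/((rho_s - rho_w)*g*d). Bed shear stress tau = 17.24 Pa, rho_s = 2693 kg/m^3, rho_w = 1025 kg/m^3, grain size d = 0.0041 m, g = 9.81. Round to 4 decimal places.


theta = tau / ((rho_s - rho_w) * g * d)
rho_s - rho_w = 2693 - 1025 = 1668
Denominator = 1668 * 9.81 * 0.0041 = 67.088628
theta = 17.24 / 67.088628
theta = 0.2570

0.2570


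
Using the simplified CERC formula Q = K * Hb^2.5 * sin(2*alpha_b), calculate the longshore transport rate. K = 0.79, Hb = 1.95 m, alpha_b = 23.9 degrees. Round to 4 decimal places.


Q = K * Hb^2.5 * sin(2 * alpha_b)
Hb^2.5 = 1.95^2.5 = 5.309902
sin(2 * 23.9) = sin(47.8) = 0.740805
Q = 0.79 * 5.309902 * 0.740805
Q = 3.1075 m^3/s

3.1075


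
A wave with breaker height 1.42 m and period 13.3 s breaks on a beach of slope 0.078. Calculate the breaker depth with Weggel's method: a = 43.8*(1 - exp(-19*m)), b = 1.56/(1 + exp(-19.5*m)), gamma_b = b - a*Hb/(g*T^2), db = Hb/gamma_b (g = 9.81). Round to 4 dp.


a = 43.8 * (1 - exp(-19 * m))
exp(-19 * 0.078) = exp(-1.4820) = 0.227183
a = 43.8 * (1 - 0.227183) = 33.849390
b = 1.56 / (1 + exp(-19.5 * m))
exp(-19.5 * 0.078) = exp(-1.5210) = 0.218493
b = 1.56 / (1 + 0.218493) = 1.280270
Hb / (g * T^2) = 1.42 / (9.81 * 13.3^2) = 1.42 / 1735.2909 = 0.00081831
gamma_b = b - a * Hb/(g*T^2) = 1.280270 - 33.849390 * 0.00081831 = 1.252570
db = Hb / gamma_b = 1.42 / 1.252570
db = 1.1337 m

1.1337


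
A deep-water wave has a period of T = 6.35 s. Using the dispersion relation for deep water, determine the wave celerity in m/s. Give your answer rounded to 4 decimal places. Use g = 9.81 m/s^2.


We use the deep-water celerity formula:
C = g * T / (2 * pi)
C = 9.81 * 6.35 / (2 * 3.14159...)
C = 62.293500 / 6.283185
C = 9.9143 m/s

9.9143


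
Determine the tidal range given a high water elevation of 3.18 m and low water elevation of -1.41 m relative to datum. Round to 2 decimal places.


Tidal range = High water - Low water
Tidal range = 3.18 - (-1.41)
Tidal range = 4.59 m

4.59


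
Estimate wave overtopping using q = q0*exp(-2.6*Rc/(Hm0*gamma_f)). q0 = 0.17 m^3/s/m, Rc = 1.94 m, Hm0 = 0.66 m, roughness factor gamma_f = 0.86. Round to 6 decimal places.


q = q0 * exp(-2.6 * Rc / (Hm0 * gamma_f))
Exponent = -2.6 * 1.94 / (0.66 * 0.86)
= -2.6 * 1.94 / 0.5676
= -8.886540
exp(-8.886540) = 0.000138
q = 0.17 * 0.000138
q = 0.000024 m^3/s/m

0.000024


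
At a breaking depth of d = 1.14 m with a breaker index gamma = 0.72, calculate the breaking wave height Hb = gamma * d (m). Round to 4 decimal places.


Hb = gamma * d
Hb = 0.72 * 1.14
Hb = 0.8208 m

0.8208


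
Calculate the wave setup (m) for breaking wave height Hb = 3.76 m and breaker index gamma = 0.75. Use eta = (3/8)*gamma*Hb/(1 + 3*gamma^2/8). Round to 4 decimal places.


eta = (3/8) * gamma * Hb / (1 + 3*gamma^2/8)
Numerator = (3/8) * 0.75 * 3.76 = 1.057500
Denominator = 1 + 3*0.75^2/8 = 1 + 0.210938 = 1.210938
eta = 1.057500 / 1.210938
eta = 0.8733 m

0.8733


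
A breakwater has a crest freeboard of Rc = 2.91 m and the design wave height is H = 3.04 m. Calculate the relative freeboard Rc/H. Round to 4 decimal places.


Relative freeboard = Rc / H
= 2.91 / 3.04
= 0.9572

0.9572


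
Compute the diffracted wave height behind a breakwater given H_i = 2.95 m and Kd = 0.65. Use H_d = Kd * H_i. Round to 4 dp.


H_d = Kd * H_i
H_d = 0.65 * 2.95
H_d = 1.9175 m

1.9175


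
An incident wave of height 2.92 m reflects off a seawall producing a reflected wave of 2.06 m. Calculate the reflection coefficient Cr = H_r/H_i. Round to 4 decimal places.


Cr = H_r / H_i
Cr = 2.06 / 2.92
Cr = 0.7055

0.7055


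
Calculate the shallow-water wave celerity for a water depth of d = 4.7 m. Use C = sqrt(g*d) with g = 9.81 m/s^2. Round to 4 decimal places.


Using the shallow-water approximation:
C = sqrt(g * d) = sqrt(9.81 * 4.7)
C = sqrt(46.1070)
C = 6.7902 m/s

6.7902


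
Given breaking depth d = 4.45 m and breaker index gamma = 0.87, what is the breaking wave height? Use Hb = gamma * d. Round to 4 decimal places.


Hb = gamma * d
Hb = 0.87 * 4.45
Hb = 3.8715 m

3.8715


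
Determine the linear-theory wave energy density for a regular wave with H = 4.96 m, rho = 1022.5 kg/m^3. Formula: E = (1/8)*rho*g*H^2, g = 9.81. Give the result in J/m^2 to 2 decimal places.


E = (1/8) * rho * g * H^2
E = (1/8) * 1022.5 * 9.81 * 4.96^2
E = 0.125 * 1022.5 * 9.81 * 24.6016
E = 30846.49 J/m^2

30846.49


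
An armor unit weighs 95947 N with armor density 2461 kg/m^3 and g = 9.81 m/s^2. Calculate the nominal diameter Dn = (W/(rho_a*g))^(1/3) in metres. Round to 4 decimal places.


V = W / (rho_a * g)
V = 95947 / (2461 * 9.81)
V = 95947 / 24142.41
V = 3.974210 m^3
Dn = V^(1/3) = 3.974210^(1/3)
Dn = 1.5840 m

1.5840


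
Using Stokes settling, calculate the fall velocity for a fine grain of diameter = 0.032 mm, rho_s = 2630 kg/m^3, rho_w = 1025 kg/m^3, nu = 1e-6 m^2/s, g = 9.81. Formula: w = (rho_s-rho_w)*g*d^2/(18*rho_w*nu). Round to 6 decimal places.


w = (rho_s - rho_w) * g * d^2 / (18 * rho_w * nu)
d = 0.032 mm = 0.000032 m
rho_s - rho_w = 2630 - 1025 = 1605
Numerator = 1605 * 9.81 * (0.000032)^2 = 0.000016122931
Denominator = 18 * 1025 * 1e-6 = 0.018450
w = 0.000874 m/s

0.000874


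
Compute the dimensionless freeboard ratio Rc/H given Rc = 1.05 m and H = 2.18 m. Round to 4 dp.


Relative freeboard = Rc / H
= 1.05 / 2.18
= 0.4817

0.4817


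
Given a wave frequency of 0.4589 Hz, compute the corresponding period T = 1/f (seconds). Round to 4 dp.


T = 1 / f
T = 1 / 0.4589
T = 2.1791 s

2.1791


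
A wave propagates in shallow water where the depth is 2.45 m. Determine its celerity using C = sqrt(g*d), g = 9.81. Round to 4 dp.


Using the shallow-water approximation:
C = sqrt(g * d) = sqrt(9.81 * 2.45)
C = sqrt(24.0345)
C = 4.9025 m/s

4.9025


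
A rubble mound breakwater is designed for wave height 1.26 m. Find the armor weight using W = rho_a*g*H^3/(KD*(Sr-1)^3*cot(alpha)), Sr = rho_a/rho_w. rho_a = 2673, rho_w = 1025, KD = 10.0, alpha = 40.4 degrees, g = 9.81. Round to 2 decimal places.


Sr = rho_a / rho_w = 2673 / 1025 = 2.607805
(Sr - 1) = 1.607805
(Sr - 1)^3 = 4.156234
cot(40.4) = 1 / tan(40.4) = 1 / 0.851067 = 1.174996
Numerator = 2673 * 9.81 * 1.26^3 = 52454.1195
Denominator = 10.0 * 4.156234 * 1.174996 = 48.835588
W = 52454.1195 / 48.835588
W = 1074.10 N

1074.10


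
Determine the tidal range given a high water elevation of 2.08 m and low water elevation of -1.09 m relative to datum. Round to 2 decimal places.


Tidal range = High water - Low water
Tidal range = 2.08 - (-1.09)
Tidal range = 3.17 m

3.17


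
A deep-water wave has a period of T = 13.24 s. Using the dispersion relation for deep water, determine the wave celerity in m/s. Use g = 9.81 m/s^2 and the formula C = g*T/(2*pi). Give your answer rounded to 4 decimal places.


We use the deep-water celerity formula:
C = g * T / (2 * pi)
C = 9.81 * 13.24 / (2 * 3.14159...)
C = 129.884400 / 6.283185
C = 20.6717 m/s

20.6717


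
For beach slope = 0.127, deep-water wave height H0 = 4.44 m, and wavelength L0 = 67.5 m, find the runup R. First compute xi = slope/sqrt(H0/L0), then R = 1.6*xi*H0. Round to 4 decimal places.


xi = slope / sqrt(H0/L0)
H0/L0 = 4.44/67.5 = 0.065778
sqrt(0.065778) = 0.256472
xi = 0.127 / 0.256472 = 0.495181
R = 1.6 * xi * H0 = 1.6 * 0.495181 * 4.44
R = 3.5178 m

3.5178


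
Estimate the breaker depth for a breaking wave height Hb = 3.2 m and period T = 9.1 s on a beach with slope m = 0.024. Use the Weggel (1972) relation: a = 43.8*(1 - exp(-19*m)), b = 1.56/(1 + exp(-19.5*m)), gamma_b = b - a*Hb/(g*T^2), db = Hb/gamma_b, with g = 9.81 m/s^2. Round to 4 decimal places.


a = 43.8 * (1 - exp(-19 * m))
exp(-19 * 0.024) = exp(-0.4560) = 0.633814
a = 43.8 * (1 - 0.633814) = 16.038954
b = 1.56 / (1 + exp(-19.5 * m))
exp(-19.5 * 0.024) = exp(-0.4680) = 0.626254
b = 1.56 / (1 + 0.626254) = 0.959260
Hb / (g * T^2) = 3.2 / (9.81 * 9.1^2) = 3.2 / 812.3661 = 0.00393911
gamma_b = b - a * Hb/(g*T^2) = 0.959260 - 16.038954 * 0.00393911 = 0.896081
db = Hb / gamma_b = 3.2 / 0.896081
db = 3.5711 m

3.5711


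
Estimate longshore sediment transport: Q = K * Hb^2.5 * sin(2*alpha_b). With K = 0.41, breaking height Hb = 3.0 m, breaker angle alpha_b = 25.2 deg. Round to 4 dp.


Q = K * Hb^2.5 * sin(2 * alpha_b)
Hb^2.5 = 3.0^2.5 = 15.588457
sin(2 * 25.2) = sin(50.4) = 0.770513
Q = 0.41 * 15.588457 * 0.770513
Q = 4.9246 m^3/s

4.9246


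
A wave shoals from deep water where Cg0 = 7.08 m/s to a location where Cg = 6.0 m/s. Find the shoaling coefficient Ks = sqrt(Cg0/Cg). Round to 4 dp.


Ks = sqrt(Cg0 / Cg)
Ks = sqrt(7.08 / 6.0)
Ks = sqrt(1.1800)
Ks = 1.0863

1.0863


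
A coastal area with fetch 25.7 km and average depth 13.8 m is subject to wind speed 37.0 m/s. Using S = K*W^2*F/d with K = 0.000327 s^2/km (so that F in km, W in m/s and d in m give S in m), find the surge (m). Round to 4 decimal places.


S = K * W^2 * F / d
W^2 = 37.0^2 = 1369.00
S = 0.000327 * 1369.00 * 25.7 / 13.8
Numerator = 0.000327 * 1369.00 * 25.7 = 11.504939
S = 11.504939 / 13.8 = 0.8337 m

0.8337


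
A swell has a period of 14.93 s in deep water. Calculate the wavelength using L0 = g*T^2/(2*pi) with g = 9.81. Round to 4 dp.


L0 = g * T^2 / (2 * pi)
L0 = 9.81 * 14.93^2 / (2 * pi)
L0 = 9.81 * 222.9049 / 6.28319
L0 = 2186.6971 / 6.28319
L0 = 348.0236 m

348.0236


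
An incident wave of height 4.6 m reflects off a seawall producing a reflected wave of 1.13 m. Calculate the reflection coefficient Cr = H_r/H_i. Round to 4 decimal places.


Cr = H_r / H_i
Cr = 1.13 / 4.6
Cr = 0.2457

0.2457


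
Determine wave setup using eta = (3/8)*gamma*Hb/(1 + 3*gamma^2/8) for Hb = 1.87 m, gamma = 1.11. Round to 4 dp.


eta = (3/8) * gamma * Hb / (1 + 3*gamma^2/8)
Numerator = (3/8) * 1.11 * 1.87 = 0.778388
Denominator = 1 + 3*1.11^2/8 = 1 + 0.462038 = 1.462038
eta = 0.778388 / 1.462038
eta = 0.5324 m

0.5324


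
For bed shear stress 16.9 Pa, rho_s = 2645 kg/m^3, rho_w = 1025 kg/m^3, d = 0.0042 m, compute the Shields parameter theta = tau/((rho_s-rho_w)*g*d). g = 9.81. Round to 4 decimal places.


theta = tau / ((rho_s - rho_w) * g * d)
rho_s - rho_w = 2645 - 1025 = 1620
Denominator = 1620 * 9.81 * 0.0042 = 66.747240
theta = 16.9 / 66.747240
theta = 0.2532

0.2532
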